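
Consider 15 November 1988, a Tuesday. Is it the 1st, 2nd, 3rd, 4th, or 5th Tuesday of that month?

Day 15 falls in week ⌈15/7⌉ of the month.
Days 1–7 hold the 1st Tuesday, 8–14 the 2nd, 15–21 the 3rd, 22–28 the 4th, 29–31 the 5th.
15 is in the range for the 3rd.

3rd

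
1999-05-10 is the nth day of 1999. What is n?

130

Days in months before May: 31 + 28 + 31 + 30 = 120.
Plus 10 days into May → day 130.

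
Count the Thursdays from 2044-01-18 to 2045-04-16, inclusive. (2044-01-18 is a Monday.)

2044-01-18 is a Monday; the first Thursday on or after it is 2044-01-21 (3 days later).
From 2044-01-21 to 2045-04-16: 345 + 106 = 451 days (rest of 2044, to 2045-04-16 in 2045).
451 ÷ 7 = 64 full weeks with remainder 3, so 64 more Thursdays after the first → 65.

65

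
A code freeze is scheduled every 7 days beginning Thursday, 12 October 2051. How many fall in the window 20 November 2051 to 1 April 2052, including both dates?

19

Occurrences land 7·i days after 12 October 2051 for i = 0, 1, 2, …
20 November 2051 is 39 days after the start; 39 ÷ 7 = 5 remainder 4; since the remainder is 4, round up to i = 6. First occurrence in the window: #7 on 23 November 2051 (6×7 = 42 days in).
1 April 2052 is 172 days after the start; 172 ÷ 7 = 24 remainder 4. Last occurrence in the window: #25 on 28 March 2052.
Occurrences #7 through #25: 19 in total.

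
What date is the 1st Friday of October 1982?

1982-10-01

The first Friday of October 1982 is October 1.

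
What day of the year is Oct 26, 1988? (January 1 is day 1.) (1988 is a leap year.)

300

Days in months before Oct: 31 + 29 + 31 + 30 + 31 + 30 + 31 + 31 + 30 = 274.
Plus 26 days into Oct → day 300.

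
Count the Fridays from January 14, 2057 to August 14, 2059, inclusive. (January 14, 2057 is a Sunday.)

January 14, 2057 is a Sunday; the first Friday on or after it is January 19, 2057 (5 days later).
From January 19, 2057 to August 14, 2059: 346 + 365 + 226 = 937 days (rest of 2057, 2058, to August 14, 2059 in 2059).
937 ÷ 7 = 133 full weeks with remainder 6, so 133 more Fridays after the first → 134.

134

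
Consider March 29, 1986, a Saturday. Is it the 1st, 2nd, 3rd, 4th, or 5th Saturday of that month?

Day 29 falls in week ⌈29/7⌉ of the month.
Days 1–7 hold the 1st Saturday, 8–14 the 2nd, 15–21 the 3rd, 22–28 the 4th, 29–31 the 5th.
29 is in the range for the 5th.

5th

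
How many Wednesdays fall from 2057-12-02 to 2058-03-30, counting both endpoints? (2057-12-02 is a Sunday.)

2057-12-02 is a Sunday; the first Wednesday on or after it is 2057-12-05 (3 days later).
From 2057-12-05 to 2058-03-30: 26 + 31 + 28 + 30 = 115 days (rest of December, January, February, March).
115 ÷ 7 = 16 full weeks with remainder 3, so 16 more Wednesdays after the first → 17.

17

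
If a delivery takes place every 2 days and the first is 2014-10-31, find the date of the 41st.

The 41st occurrence is 40 intervals after the first: 40 × 2 = 80 days after 2014-10-31.
October has 31 days — 0 days to the end of October leaves 80.
November has 30 days (50 left).
December has 31 days (19 left).
19 days into January → 2015-01-19.

2015-01-19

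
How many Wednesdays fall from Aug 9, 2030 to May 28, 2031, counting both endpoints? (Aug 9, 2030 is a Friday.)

42

Aug 9, 2030 is a Friday; the first Wednesday on or after it is Aug 14, 2030 (5 days later).
From Aug 14, 2030 to May 28, 2031: 17 + 30 + 31 + 30 + 31 + 31 + 28 + 31 + 30 + 28 = 287 days (rest of Aug, Sep, Oct, Nov, Dec, Jan, Feb, Mar, Apr, May).
287 ÷ 7 = 41 full weeks with remainder 0, so 41 more Wednesdays after the first → 42.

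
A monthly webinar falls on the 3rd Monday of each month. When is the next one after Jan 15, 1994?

Jan 17, 1994

Jan 1994 starts on a Saturday; its first Monday is the 3rd, so the 3rd Monday is the 17th — Jan 17, 1994.
Jan 17, 1994 is after Jan 15, 1994, so that is the next one.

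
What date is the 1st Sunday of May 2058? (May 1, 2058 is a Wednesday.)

2058-05-05

May 2058 begins on a Wednesday, so the first Sunday is May 5 (4 days later).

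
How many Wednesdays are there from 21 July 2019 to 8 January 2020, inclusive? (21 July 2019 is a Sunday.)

25

21 July 2019 is a Sunday; the first Wednesday on or after it is 24 July 2019 (3 days later).
From 24 July 2019 to 8 January 2020: 7 + 31 + 30 + 31 + 30 + 31 + 8 = 168 days (rest of July, August, September, October, November, December, January).
168 ÷ 7 = 24 full weeks with remainder 0, so 24 more Wednesdays after the first → 25.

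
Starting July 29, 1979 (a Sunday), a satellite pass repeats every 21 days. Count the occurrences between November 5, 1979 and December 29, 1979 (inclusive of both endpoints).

3

Occurrences land 21·i days after July 29, 1979 for i = 0, 1, 2, …
November 5, 1979 is 99 days after the start; 99 ÷ 21 = 4 remainder 15; since the remainder is 15, round up to i = 5. First occurrence in the window: #6 on November 11, 1979 (5×21 = 105 days in).
December 29, 1979 is 153 days after the start; 153 ÷ 21 = 7 remainder 6. Last occurrence in the window: #8 on December 23, 1979.
Occurrences #6 through #8: 3 in total.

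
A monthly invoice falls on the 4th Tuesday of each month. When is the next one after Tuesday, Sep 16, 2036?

Sep 23, 2036

Sep 2036 starts on a Monday; its first Tuesday is the 2nd, so the 4th Tuesday is the 23rd — Sep 23, 2036.
Sep 23, 2036 is after Sep 16, 2036, so that is the next one.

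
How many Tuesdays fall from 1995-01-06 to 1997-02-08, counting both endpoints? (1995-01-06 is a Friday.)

109

1995-01-06 is a Friday; the first Tuesday on or after it is 1995-01-10 (4 days later).
From 1995-01-10 to 1997-02-08: 355 + 366 + 39 = 760 days (rest of 1995, 1996, to 1997-02-08 in 1997).
760 ÷ 7 = 108 full weeks with remainder 4, so 108 more Tuesdays after the first → 109.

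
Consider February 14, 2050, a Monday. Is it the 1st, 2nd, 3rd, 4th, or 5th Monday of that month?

Day 14 falls in week ⌈14/7⌉ of the month.
Days 1–7 hold the 1st Monday, 8–14 the 2nd, 15–21 the 3rd, 22–28 the 4th, 29–31 the 5th.
14 is in the range for the 2nd.

2nd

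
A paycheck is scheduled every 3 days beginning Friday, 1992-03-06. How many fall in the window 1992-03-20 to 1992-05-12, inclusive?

Occurrences land 3·i days after 1992-03-06 for i = 0, 1, 2, …
1992-03-20 is 14 days after the start; 14 ÷ 3 = 4 remainder 2; since the remainder is 2, round up to i = 5. First occurrence in the window: #6 on 1992-03-21 (5×3 = 15 days in).
1992-05-12 is 67 days after the start; 67 ÷ 3 = 22 remainder 1. Last occurrence in the window: #23 on 1992-05-11.
Occurrences #6 through #23: 18 in total.

18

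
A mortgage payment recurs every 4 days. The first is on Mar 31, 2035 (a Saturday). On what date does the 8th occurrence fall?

Apr 28, 2035

The 8th occurrence is 7 intervals after the first: 7 × 4 = 28 days after Mar 31, 2035.
Mar has 31 days — 0 days to the end of Mar leaves 28.
28 days into Apr → Apr 28, 2035.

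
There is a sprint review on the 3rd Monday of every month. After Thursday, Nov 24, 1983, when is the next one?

Nov 1983 starts on a Tuesday; its first Monday is the 7th, so the 3rd Monday is the 21st — Nov 21, 1983.
That is not after Nov 24, 1983, so look at Dec 1983.
Dec 1983 starts on a Thursday; its first Monday is the 5th, so the 3rd Monday is the 19th — Dec 19, 1983.

Dec 19, 1983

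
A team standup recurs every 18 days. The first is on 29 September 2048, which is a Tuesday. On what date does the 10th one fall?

The 10th occurrence is 9 intervals after the first: 9 × 18 = 162 days after 29 September 2048.
September has 30 days — 1 day to the end of September leaves 161.
October has 31 days (130 left).
November has 30 days (100 left).
December has 31 days (69 left).
January has 31 days (38 left).
February has 28 days (10 left).
10 days into March → 10 March 2049.

10 March 2049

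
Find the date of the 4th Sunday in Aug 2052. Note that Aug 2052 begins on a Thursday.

Aug 2052 begins on a Thursday, so the first Sunday is Aug 4 (3 days later).
The 4th Sunday is 3 weeks later: 4 + 21 = 25.

Aug 25, 2052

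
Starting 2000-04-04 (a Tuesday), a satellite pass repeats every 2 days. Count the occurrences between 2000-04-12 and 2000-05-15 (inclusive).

Occurrences land 2·i days after 2000-04-04 for i = 0, 1, 2, …
2000-04-12 is 8 days after the start; 8 ÷ 2 = 4 remainder 0. First occurrence in the window: #5 on 2000-04-12 (4×2 = 8 days in).
2000-05-15 is 41 days after the start; 41 ÷ 2 = 20 remainder 1. Last occurrence in the window: #21 on 2000-05-14.
Occurrences #5 through #21: 17 in total.

17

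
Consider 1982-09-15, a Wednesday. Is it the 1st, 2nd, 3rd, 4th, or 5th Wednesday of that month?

3rd

Day 15 falls in week ⌈15/7⌉ of the month.
Days 1–7 hold the 1st Wednesday, 8–14 the 2nd, 15–21 the 3rd, 22–28 the 4th, 29–31 the 5th.
15 is in the range for the 3rd.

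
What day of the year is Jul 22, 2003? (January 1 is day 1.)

203

Days in months before Jul: 31 + 28 + 31 + 30 + 31 + 30 = 181.
Plus 22 days into Jul → day 203.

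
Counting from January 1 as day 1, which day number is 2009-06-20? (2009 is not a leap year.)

Days in months before June: 31 + 28 + 31 + 30 + 31 = 151.
Plus 20 days into June → day 171.

171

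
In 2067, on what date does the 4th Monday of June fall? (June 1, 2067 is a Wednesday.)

2067-06-27

June 2067 begins on a Wednesday, so the first Monday is June 6 (5 days later).
The 4th Monday is 3 weeks later: 6 + 21 = 27.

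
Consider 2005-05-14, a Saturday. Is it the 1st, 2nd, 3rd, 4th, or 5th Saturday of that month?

2nd

Day 14 falls in week ⌈14/7⌉ of the month.
Days 1–7 hold the 1st Saturday, 8–14 the 2nd, 15–21 the 3rd, 22–28 the 4th, 29–31 the 5th.
14 is in the range for the 2nd.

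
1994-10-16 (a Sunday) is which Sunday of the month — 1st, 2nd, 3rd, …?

Day 16 falls in week ⌈16/7⌉ of the month.
Days 1–7 hold the 1st Sunday, 8–14 the 2nd, 15–21 the 3rd, 22–28 the 4th, 29–31 the 5th.
16 is in the range for the 3rd.

3rd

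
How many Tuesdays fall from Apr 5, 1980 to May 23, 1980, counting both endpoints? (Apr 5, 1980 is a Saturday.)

Apr 5, 1980 is a Saturday; the first Tuesday on or after it is Apr 8, 1980 (3 days later).
From Apr 8, 1980 to May 23, 1980: 22 + 23 = 45 days (rest of Apr, May).
45 ÷ 7 = 6 full weeks with remainder 3, so 6 more Tuesdays after the first → 7.

7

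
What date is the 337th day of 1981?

December 3, 1981

January has 31 days (337 − 31 = 306 remain).
February has 28 days (306 − 28 = 278 remain).
March has 31 days (278 − 31 = 247 remain).
April has 30 days (247 − 30 = 217 remain).
May has 31 days (217 − 31 = 186 remain).
June has 30 days (186 − 30 = 156 remain).
July has 31 days (156 − 31 = 125 remain).
August has 31 days (125 − 31 = 94 remain).
September has 30 days (94 − 30 = 64 remain).
October has 31 days (64 − 31 = 33 remain).
November has 30 days (33 − 30 = 3 remain).
3 into December → December 3.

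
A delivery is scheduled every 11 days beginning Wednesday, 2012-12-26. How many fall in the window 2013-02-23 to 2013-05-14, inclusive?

Occurrences land 11·i days after 2012-12-26 for i = 0, 1, 2, …
2013-02-23 is 59 days after the start; 59 ÷ 11 = 5 remainder 4; since the remainder is 4, round up to i = 6. First occurrence in the window: #7 on 2013-03-02 (6×11 = 66 days in).
2013-05-14 is 139 days after the start; 139 ÷ 11 = 12 remainder 7. Last occurrence in the window: #13 on 2013-05-07.
Occurrences #7 through #13: 7 in total.

7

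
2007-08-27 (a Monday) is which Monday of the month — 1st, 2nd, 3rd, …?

Day 27 falls in week ⌈27/7⌉ of the month.
Days 1–7 hold the 1st Monday, 8–14 the 2nd, 15–21 the 3rd, 22–28 the 4th, 29–31 the 5th.
27 is in the range for the 4th.

4th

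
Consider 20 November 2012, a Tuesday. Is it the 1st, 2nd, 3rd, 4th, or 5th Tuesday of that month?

3rd

Day 20 falls in week ⌈20/7⌉ of the month.
Days 1–7 hold the 1st Tuesday, 8–14 the 2nd, 15–21 the 3rd, 22–28 the 4th, 29–31 the 5th.
20 is in the range for the 3rd.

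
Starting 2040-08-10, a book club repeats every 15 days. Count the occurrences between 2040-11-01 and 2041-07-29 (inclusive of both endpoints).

18

Occurrences land 15·i days after 2040-08-10 for i = 0, 1, 2, …
2040-11-01 is 83 days after the start; 83 ÷ 15 = 5 remainder 8; since the remainder is 8, round up to i = 6. First occurrence in the window: #7 on 2040-11-08 (6×15 = 90 days in).
2041-07-29 is 353 days after the start; 353 ÷ 15 = 23 remainder 8. Last occurrence in the window: #24 on 2041-07-21.
Occurrences #7 through #24: 18 in total.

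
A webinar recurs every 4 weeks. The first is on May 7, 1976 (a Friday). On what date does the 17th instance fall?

The 17th occurrence is 16 intervals after the first: 16 × 28 = 448 days after May 7, 1976.
May has 31 days — 24 days to the end of May leaves 424.
From end of May to end of 1976 is 214 days (210 left).
Jan has 31 days (179 left).
Feb has 28 days (151 left).
Mar has 31 days (120 left).
Apr has 30 days (90 left).
May has 31 days (59 left).
Jun has 30 days (29 left).
29 days into Jul → Jul 29, 1977.

Jul 29, 1977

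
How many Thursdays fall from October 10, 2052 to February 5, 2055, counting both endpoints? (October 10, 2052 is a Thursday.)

October 10, 2052 is a Thursday; the first Thursday on or after it is October 10, 2052.
From October 10, 2052 to February 5, 2055: 82 + 365 + 365 + 36 = 848 days (rest of 2052, 2053, 2054, to February 5, 2055 in 2055).
848 ÷ 7 = 121 full weeks with remainder 1, so 121 more Thursdays after the first → 122.

122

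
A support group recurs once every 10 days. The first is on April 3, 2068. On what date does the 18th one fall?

The 18th occurrence is 17 intervals after the first: 17 × 10 = 170 days after April 3, 2068.
April has 30 days — 27 days to the end of April leaves 143.
May has 31 days (112 left).
June has 30 days (82 left).
July has 31 days (51 left).
August has 31 days (20 left).
20 days into September → September 20, 2068.

September 20, 2068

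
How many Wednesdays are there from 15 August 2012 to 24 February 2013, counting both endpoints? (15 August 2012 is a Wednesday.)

28

15 August 2012 is a Wednesday; the first Wednesday on or after it is 15 August 2012.
From 15 August 2012 to 24 February 2013: 16 + 30 + 31 + 30 + 31 + 31 + 24 = 193 days (rest of August, September, October, November, December, January, February).
193 ÷ 7 = 27 full weeks with remainder 4, so 27 more Wednesdays after the first → 28.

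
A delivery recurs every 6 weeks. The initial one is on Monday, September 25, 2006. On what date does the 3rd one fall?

December 18, 2006

The 3rd occurrence is 2 intervals after the first: 2 × 42 = 84 days after September 25, 2006.
September has 30 days — 5 days to the end of September leaves 79.
October has 31 days (48 left).
November has 30 days (18 left).
18 days into December → December 18, 2006.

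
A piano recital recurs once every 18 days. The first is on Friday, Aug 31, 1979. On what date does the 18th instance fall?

The 18th occurrence is 17 intervals after the first: 17 × 18 = 306 days after Aug 31, 1979.
Aug has 31 days — 0 days to the end of Aug leaves 306.
Sep has 30 days (276 left).
Oct has 31 days (245 left).
Nov has 30 days (215 left).
Dec has 31 days (184 left).
Jan has 31 days (153 left).
Feb has 29 days (124 left).
Mar has 31 days (93 left).
Apr has 30 days (63 left).
May has 31 days (32 left).
Jun has 30 days (2 left).
2 days into Jul → Jul 2, 1980.

Jul 2, 1980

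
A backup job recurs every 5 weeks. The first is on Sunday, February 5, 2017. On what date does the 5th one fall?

June 25, 2017

The 5th occurrence is 4 intervals after the first: 4 × 35 = 140 days after February 5, 2017.
February has 28 days — 23 days to the end of February leaves 117.
March has 31 days (86 left).
April has 30 days (56 left).
May has 31 days (25 left).
25 days into June → June 25, 2017.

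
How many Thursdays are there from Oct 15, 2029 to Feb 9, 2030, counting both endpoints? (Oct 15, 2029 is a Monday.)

Oct 15, 2029 is a Monday; the first Thursday on or after it is Oct 18, 2029 (3 days later).
From Oct 18, 2029 to Feb 9, 2030: 13 + 30 + 31 + 31 + 9 = 114 days (rest of Oct, Nov, Dec, Jan, Feb).
114 ÷ 7 = 16 full weeks with remainder 2, so 16 more Thursdays after the first → 17.

17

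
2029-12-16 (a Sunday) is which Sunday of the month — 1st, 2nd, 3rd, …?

3rd

Day 16 falls in week ⌈16/7⌉ of the month.
Days 1–7 hold the 1st Sunday, 8–14 the 2nd, 15–21 the 3rd, 22–28 the 4th, 29–31 the 5th.
16 is in the range for the 3rd.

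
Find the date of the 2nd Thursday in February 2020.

The first Thursday of February 2020 is February 6.
The 2nd Thursday is 1 weeks later: 6 + 7 = 13.

13 February 2020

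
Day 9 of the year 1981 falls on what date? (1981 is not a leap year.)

9 January 1981

9 into January → January 9.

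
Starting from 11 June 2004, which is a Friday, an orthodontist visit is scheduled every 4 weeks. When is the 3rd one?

The 3rd occurrence is 2 intervals after the first: 2 × 28 = 56 days after 11 June 2004.
June has 30 days — 19 days to the end of June leaves 37.
July has 31 days (6 left).
6 days into August → 6 August 2004.

6 August 2004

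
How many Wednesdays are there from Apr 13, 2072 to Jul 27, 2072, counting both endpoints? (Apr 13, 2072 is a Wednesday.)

Apr 13, 2072 is a Wednesday; the first Wednesday on or after it is Apr 13, 2072.
From Apr 13, 2072 to Jul 27, 2072: 17 + 31 + 30 + 27 = 105 days (rest of Apr, May, Jun, Jul).
105 ÷ 7 = 15 full weeks with remainder 0, so 15 more Wednesdays after the first → 16.

16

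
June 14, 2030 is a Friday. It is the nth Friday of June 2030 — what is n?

2nd

Day 14 falls in week ⌈14/7⌉ of the month.
Days 1–7 hold the 1st Friday, 8–14 the 2nd, 15–21 the 3rd, 22–28 the 4th, 29–31 the 5th.
14 is in the range for the 2nd.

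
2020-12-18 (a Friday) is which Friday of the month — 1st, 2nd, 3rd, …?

Day 18 falls in week ⌈18/7⌉ of the month.
Days 1–7 hold the 1st Friday, 8–14 the 2nd, 15–21 the 3rd, 22–28 the 4th, 29–31 the 5th.
18 is in the range for the 3rd.

3rd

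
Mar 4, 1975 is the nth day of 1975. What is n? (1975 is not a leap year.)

63

Days in months before Mar: 31 + 28 = 59.
Plus 4 days into Mar → day 63.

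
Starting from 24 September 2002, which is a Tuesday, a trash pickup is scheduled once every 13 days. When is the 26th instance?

The 26th occurrence is 25 intervals after the first: 25 × 13 = 325 days after 24 September 2002.
September has 30 days — 6 days to the end of September leaves 319.
October has 31 days (288 left).
November has 30 days (258 left).
December has 31 days (227 left).
January has 31 days (196 left).
February has 28 days (168 left).
March has 31 days (137 left).
April has 30 days (107 left).
May has 31 days (76 left).
June has 30 days (46 left).
July has 31 days (15 left).
15 days into August → 15 August 2003.

15 August 2003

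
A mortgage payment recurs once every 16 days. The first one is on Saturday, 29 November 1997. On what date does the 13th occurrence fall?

The 13th occurrence is 12 intervals after the first: 12 × 16 = 192 days after 29 November 1997.
November has 30 days — 1 day to the end of November leaves 191.
December has 31 days (160 left).
January has 31 days (129 left).
February has 28 days (101 left).
March has 31 days (70 left).
April has 30 days (40 left).
May has 31 days (9 left).
9 days into June → 9 June 1998.

9 June 1998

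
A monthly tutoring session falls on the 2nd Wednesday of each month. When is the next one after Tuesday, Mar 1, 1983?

Mar 9, 1983

Mar 1983 starts on a Tuesday; its first Wednesday is the 2nd, so the 2nd Wednesday is the 9th — Mar 9, 1983.
Mar 9, 1983 is after Mar 1, 1983, so that is the next one.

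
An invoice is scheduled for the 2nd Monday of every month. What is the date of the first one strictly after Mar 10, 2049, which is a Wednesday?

Apr 12, 2049

Mar 2049 starts on a Monday; its first Monday is the 1st, so the 2nd Monday is the 8th — Mar 8, 2049.
That is not after Mar 10, 2049, so look at Apr 2049.
Apr 2049 starts on a Thursday; its first Monday is the 5th, so the 2nd Monday is the 12th — Apr 12, 2049.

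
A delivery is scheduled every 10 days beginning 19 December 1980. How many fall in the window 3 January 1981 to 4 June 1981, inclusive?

Occurrences land 10·i days after 19 December 1980 for i = 0, 1, 2, …
3 January 1981 is 15 days after the start; 15 ÷ 10 = 1 remainder 5; since the remainder is 5, round up to i = 2. First occurrence in the window: #3 on 8 January 1981 (2×10 = 20 days in).
4 June 1981 is 167 days after the start; 167 ÷ 10 = 16 remainder 7. Last occurrence in the window: #17 on 28 May 1981.
Occurrences #3 through #17: 15 in total.

15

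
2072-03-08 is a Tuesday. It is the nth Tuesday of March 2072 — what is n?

2nd

Day 8 falls in week ⌈8/7⌉ of the month.
Days 1–7 hold the 1st Tuesday, 8–14 the 2nd, 15–21 the 3rd, 22–28 the 4th, 29–31 the 5th.
8 is in the range for the 2nd.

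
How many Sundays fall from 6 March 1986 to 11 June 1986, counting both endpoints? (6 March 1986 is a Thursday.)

14

6 March 1986 is a Thursday; the first Sunday on or after it is 9 March 1986 (3 days later).
From 9 March 1986 to 11 June 1986: 22 + 30 + 31 + 11 = 94 days (rest of March, April, May, June).
94 ÷ 7 = 13 full weeks with remainder 3, so 13 more Sundays after the first → 14.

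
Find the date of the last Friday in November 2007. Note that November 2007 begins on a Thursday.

2007-11-30

November 2007 begins on a Thursday, so the first Friday is November 2 (1 day later).
November 2007 has 30 days. Adding weeks: 2, 9, 16, 23, 30 — the last one ≤ 30 is the 30th.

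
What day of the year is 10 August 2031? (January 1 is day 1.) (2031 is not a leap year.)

222

Days in months before August: 31 + 28 + 31 + 30 + 31 + 30 + 31 = 212.
Plus 10 days into August → day 222.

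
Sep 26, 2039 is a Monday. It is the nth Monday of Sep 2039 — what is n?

4th

Day 26 falls in week ⌈26/7⌉ of the month.
Days 1–7 hold the 1st Monday, 8–14 the 2nd, 15–21 the 3rd, 22–28 the 4th, 29–31 the 5th.
26 is in the range for the 4th.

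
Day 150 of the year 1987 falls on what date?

Jan has 31 days (150 − 31 = 119 remain).
Feb has 28 days (119 − 28 = 91 remain).
Mar has 31 days (91 − 31 = 60 remain).
Apr has 30 days (60 − 30 = 30 remain).
30 into May → May 30.

May 30, 1987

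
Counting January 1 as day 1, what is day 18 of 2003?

18 January 2003

18 into January → January 18.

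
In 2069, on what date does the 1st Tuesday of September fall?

3 September 2069

The first Tuesday of September 2069 is September 3.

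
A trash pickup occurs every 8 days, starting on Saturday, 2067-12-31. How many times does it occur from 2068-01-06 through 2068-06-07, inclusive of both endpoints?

19

Occurrences land 8·i days after 2067-12-31 for i = 0, 1, 2, …
2068-01-06 is 6 days after the start; 6 ÷ 8 = 0 remainder 6; since the remainder is 6, round up to i = 1. First occurrence in the window: #2 on 2068-01-08 (1×8 = 8 days in).
2068-06-07 is 159 days after the start; 159 ÷ 8 = 19 remainder 7. Last occurrence in the window: #20 on 2068-05-31.
Occurrences #2 through #20: 19 in total.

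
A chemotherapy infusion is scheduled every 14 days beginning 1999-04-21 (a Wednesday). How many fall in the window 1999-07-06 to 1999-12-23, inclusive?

12

Occurrences land 14·i days after 1999-04-21 for i = 0, 1, 2, …
1999-07-06 is 76 days after the start; 76 ÷ 14 = 5 remainder 6; since the remainder is 6, round up to i = 6. First occurrence in the window: #7 on 1999-07-14 (6×14 = 84 days in).
1999-12-23 is 246 days after the start; 246 ÷ 14 = 17 remainder 8. Last occurrence in the window: #18 on 1999-12-15.
Occurrences #7 through #18: 12 in total.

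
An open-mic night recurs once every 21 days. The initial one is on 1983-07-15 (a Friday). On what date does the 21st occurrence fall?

1984-09-07

The 21st occurrence is 20 intervals after the first: 20 × 21 = 420 days after 1983-07-15.
July has 31 days — 16 days to the end of July leaves 404.
From end of July to end of 1983 is 153 days (251 left).
January has 31 days (220 left).
February has 29 days (191 left).
March has 31 days (160 left).
April has 30 days (130 left).
May has 31 days (99 left).
June has 30 days (69 left).
July has 31 days (38 left).
August has 31 days (7 left).
7 days into September → 1984-09-07.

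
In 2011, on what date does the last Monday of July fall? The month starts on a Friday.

July 2011 begins on a Friday, so the first Monday is July 4 (3 days later).
July 2011 has 31 days. Adding weeks: 4, 11, 18, 25 — the last one ≤ 31 is the 25th.

25 July 2011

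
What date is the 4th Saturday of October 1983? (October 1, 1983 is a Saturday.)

22 October 1983

October 1983 begins on a Saturday, so the first Saturday is October 1.
The 4th Saturday is 3 weeks later: 1 + 21 = 22.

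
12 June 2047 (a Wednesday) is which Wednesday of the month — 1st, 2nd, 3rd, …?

Day 12 falls in week ⌈12/7⌉ of the month.
Days 1–7 hold the 1st Wednesday, 8–14 the 2nd, 15–21 the 3rd, 22–28 the 4th, 29–31 the 5th.
12 is in the range for the 2nd.

2nd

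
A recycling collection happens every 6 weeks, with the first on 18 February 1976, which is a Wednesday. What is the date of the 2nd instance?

The 2nd occurrence is 1 interval after the first: 1 × 42 = 42 days after 18 February 1976.
February has 29 days — 11 days to the end of February leaves 31.
31 days into March → 31 March 1976.

31 March 1976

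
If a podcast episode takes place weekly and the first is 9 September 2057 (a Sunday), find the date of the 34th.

The 34th occurrence is 33 intervals after the first: 33 × 7 = 231 days after 9 September 2057.
September has 30 days — 21 days to the end of September leaves 210.
October has 31 days (179 left).
November has 30 days (149 left).
December has 31 days (118 left).
January has 31 days (87 left).
February has 28 days (59 left).
March has 31 days (28 left).
28 days into April → 28 April 2058.

28 April 2058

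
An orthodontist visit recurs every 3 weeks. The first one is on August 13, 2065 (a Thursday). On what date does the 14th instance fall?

The 14th occurrence is 13 intervals after the first: 13 × 21 = 273 days after August 13, 2065.
August has 31 days — 18 days to the end of August leaves 255.
September has 30 days (225 left).
October has 31 days (194 left).
November has 30 days (164 left).
December has 31 days (133 left).
January has 31 days (102 left).
February has 28 days (74 left).
March has 31 days (43 left).
April has 30 days (13 left).
13 days into May → May 13, 2066.

May 13, 2066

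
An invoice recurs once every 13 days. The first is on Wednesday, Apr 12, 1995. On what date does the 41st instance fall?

Sep 13, 1996

The 41st occurrence is 40 intervals after the first: 40 × 13 = 520 days after Apr 12, 1995.
Apr has 30 days — 18 days to the end of Apr leaves 502.
From end of Apr to end of 1995 is 245 days (257 left).
Jan has 31 days (226 left).
Feb has 29 days (197 left).
Mar has 31 days (166 left).
Apr has 30 days (136 left).
May has 31 days (105 left).
Jun has 30 days (75 left).
Jul has 31 days (44 left).
Aug has 31 days (13 left).
13 days into Sep → Sep 13, 1996.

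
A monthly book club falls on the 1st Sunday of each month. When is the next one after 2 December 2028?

3 December 2028

December 2028 starts on a Friday, so its 1st Sunday is 3 December 2028 (2 days in).
3 December 2028 is after 2 December 2028, so that is the next one.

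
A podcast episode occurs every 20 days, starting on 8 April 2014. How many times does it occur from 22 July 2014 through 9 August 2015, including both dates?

19

Occurrences land 20·i days after 8 April 2014 for i = 0, 1, 2, …
22 July 2014 is 105 days after the start; 105 ÷ 20 = 5 remainder 5; since the remainder is 5, round up to i = 6. First occurrence in the window: #7 on 6 August 2014 (6×20 = 120 days in).
9 August 2015 is 488 days after the start; 488 ÷ 20 = 24 remainder 8. Last occurrence in the window: #25 on 1 August 2015.
Occurrences #7 through #25: 19 in total.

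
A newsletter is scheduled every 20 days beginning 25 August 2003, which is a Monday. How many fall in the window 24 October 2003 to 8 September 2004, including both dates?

17

Occurrences land 20·i days after 25 August 2003 for i = 0, 1, 2, …
24 October 2003 is 60 days after the start; 60 ÷ 20 = 3 remainder 0. First occurrence in the window: #4 on 24 October 2003 (3×20 = 60 days in).
8 September 2004 is 380 days after the start; 380 ÷ 20 = 19 remainder 0. Last occurrence in the window: #20 on 8 September 2004.
Occurrences #4 through #20: 17 in total.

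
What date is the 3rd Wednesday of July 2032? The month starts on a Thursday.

July 2032 begins on a Thursday, so the first Wednesday is July 7 (6 days later).
The 3rd Wednesday is 2 weeks later: 7 + 14 = 21.

21 July 2032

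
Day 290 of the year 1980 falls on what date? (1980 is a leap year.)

Oct 16, 1980

Jan has 31 days (290 − 31 = 259 remain).
Feb has 29 days (259 − 29 = 230 remain).
Mar has 31 days (230 − 31 = 199 remain).
Apr has 30 days (199 − 30 = 169 remain).
May has 31 days (169 − 31 = 138 remain).
Jun has 30 days (138 − 30 = 108 remain).
Jul has 31 days (108 − 31 = 77 remain).
Aug has 31 days (77 − 31 = 46 remain).
Sep has 30 days (46 − 30 = 16 remain).
16 into Oct → Oct 16.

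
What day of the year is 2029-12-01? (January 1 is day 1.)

335

Days in months before December: 31 + 28 + 31 + 30 + 31 + 30 + 31 + 31 + 30 + 31 + 30 = 334.
Plus 1 day into December → day 335.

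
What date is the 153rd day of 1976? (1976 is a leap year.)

Jan has 31 days (153 − 31 = 122 remain).
Feb has 29 days (122 − 29 = 93 remain).
Mar has 31 days (93 − 31 = 62 remain).
Apr has 30 days (62 − 30 = 32 remain).
May has 31 days (32 − 31 = 1 remain).
1 into Jun → Jun 1.

Jun 1, 1976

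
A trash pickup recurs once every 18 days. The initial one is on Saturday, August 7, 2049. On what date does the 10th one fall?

The 10th occurrence is 9 intervals after the first: 9 × 18 = 162 days after August 7, 2049.
August has 31 days — 24 days to the end of August leaves 138.
September has 30 days (108 left).
October has 31 days (77 left).
November has 30 days (47 left).
December has 31 days (16 left).
16 days into January → January 16, 2050.

January 16, 2050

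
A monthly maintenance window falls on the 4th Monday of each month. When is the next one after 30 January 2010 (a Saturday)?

22 February 2010

January 2010 starts on a Friday; its first Monday is the 4th, so the 4th Monday is the 25th — 25 January 2010.
That is not after 30 January 2010, so look at February 2010.
February 2010 starts on a Monday; its first Monday is the 1st, so the 4th Monday is the 22nd — 22 February 2010.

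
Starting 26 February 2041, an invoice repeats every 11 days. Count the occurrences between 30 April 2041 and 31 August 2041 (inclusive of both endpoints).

Occurrences land 11·i days after 26 February 2041 for i = 0, 1, 2, …
30 April 2041 is 63 days after the start; 63 ÷ 11 = 5 remainder 8; since the remainder is 8, round up to i = 6. First occurrence in the window: #7 on 3 May 2041 (6×11 = 66 days in).
31 August 2041 is 186 days after the start; 186 ÷ 11 = 16 remainder 10. Last occurrence in the window: #17 on 21 August 2041.
Occurrences #7 through #17: 11 in total.

11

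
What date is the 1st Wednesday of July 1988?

The first Wednesday of July 1988 is July 6.

6 July 1988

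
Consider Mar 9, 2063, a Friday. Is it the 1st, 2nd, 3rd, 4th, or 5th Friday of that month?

Day 9 falls in week ⌈9/7⌉ of the month.
Days 1–7 hold the 1st Friday, 8–14 the 2nd, 15–21 the 3rd, 22–28 the 4th, 29–31 the 5th.
9 is in the range for the 2nd.

2nd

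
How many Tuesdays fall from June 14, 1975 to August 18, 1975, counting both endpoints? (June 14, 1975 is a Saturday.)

June 14, 1975 is a Saturday; the first Tuesday on or after it is June 17, 1975 (3 days later).
From June 17, 1975 to August 18, 1975: 13 + 31 + 18 = 62 days (rest of June, July, August).
62 ÷ 7 = 8 full weeks with remainder 6, so 8 more Tuesdays after the first → 9.

9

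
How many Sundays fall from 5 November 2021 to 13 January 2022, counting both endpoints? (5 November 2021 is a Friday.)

10

5 November 2021 is a Friday; the first Sunday on or after it is 7 November 2021 (2 days later).
From 7 November 2021 to 13 January 2022: 23 + 31 + 13 = 67 days (rest of November, December, January).
67 ÷ 7 = 9 full weeks with remainder 4, so 9 more Sundays after the first → 10.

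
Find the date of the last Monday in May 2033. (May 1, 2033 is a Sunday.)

May 2033 begins on a Sunday, so the first Monday is May 2 (1 day later).
May 2033 has 31 days. Adding weeks: 2, 9, 16, 23, 30 — the last one ≤ 31 is the 30th.

30 May 2033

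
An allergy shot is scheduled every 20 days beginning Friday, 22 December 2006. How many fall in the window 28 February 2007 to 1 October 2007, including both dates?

Occurrences land 20·i days after 22 December 2006 for i = 0, 1, 2, …
28 February 2007 is 68 days after the start; 68 ÷ 20 = 3 remainder 8; since the remainder is 8, round up to i = 4. First occurrence in the window: #5 on 12 March 2007 (4×20 = 80 days in).
1 October 2007 is 283 days after the start; 283 ÷ 20 = 14 remainder 3. Last occurrence in the window: #15 on 28 September 2007.
Occurrences #5 through #15: 11 in total.

11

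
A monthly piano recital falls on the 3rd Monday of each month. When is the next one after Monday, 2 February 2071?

16 February 2071

February 2071 starts on a Sunday; its first Monday is the 2nd, so the 3rd Monday is the 16th — 16 February 2071.
16 February 2071 is after 2 February 2071, so that is the next one.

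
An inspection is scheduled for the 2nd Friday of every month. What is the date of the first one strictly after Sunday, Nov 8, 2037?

Nov 13, 2037

Nov 2037 starts on a Sunday; its first Friday is the 6th, so the 2nd Friday is the 13th — Nov 13, 2037.
Nov 13, 2037 is after Nov 8, 2037, so that is the next one.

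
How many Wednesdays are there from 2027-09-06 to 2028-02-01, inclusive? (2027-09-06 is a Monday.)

21

2027-09-06 is a Monday; the first Wednesday on or after it is 2027-09-08 (2 days later).
From 2027-09-08 to 2028-02-01: 22 + 31 + 30 + 31 + 31 + 1 = 146 days (rest of September, October, November, December, January, February).
146 ÷ 7 = 20 full weeks with remainder 6, so 20 more Wednesdays after the first → 21.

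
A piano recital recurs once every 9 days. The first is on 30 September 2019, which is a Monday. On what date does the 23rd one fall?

15 April 2020

The 23rd occurrence is 22 intervals after the first: 22 × 9 = 198 days after 30 September 2019.
September has 30 days — 0 days to the end of September leaves 198.
October has 31 days (167 left).
November has 30 days (137 left).
December has 31 days (106 left).
January has 31 days (75 left).
February has 29 days (46 left).
March has 31 days (15 left).
15 days into April → 15 April 2020.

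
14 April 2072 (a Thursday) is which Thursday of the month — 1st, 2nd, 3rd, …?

Day 14 falls in week ⌈14/7⌉ of the month.
Days 1–7 hold the 1st Thursday, 8–14 the 2nd, 15–21 the 3rd, 22–28 the 4th, 29–31 the 5th.
14 is in the range for the 2nd.

2nd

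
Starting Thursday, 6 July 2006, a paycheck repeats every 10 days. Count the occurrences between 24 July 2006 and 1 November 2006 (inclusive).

10

Occurrences land 10·i days after 6 July 2006 for i = 0, 1, 2, …
24 July 2006 is 18 days after the start; 18 ÷ 10 = 1 remainder 8; since the remainder is 8, round up to i = 2. First occurrence in the window: #3 on 26 July 2006 (2×10 = 20 days in).
1 November 2006 is 118 days after the start; 118 ÷ 10 = 11 remainder 8. Last occurrence in the window: #12 on 24 October 2006.
Occurrences #3 through #12: 10 in total.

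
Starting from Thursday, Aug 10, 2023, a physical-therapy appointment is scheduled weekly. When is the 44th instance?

Jun 6, 2024

The 44th occurrence is 43 intervals after the first: 43 × 7 = 301 days after Aug 10, 2023.
Aug has 31 days — 21 days to the end of Aug leaves 280.
Sep has 30 days (250 left).
Oct has 31 days (219 left).
Nov has 30 days (189 left).
Dec has 31 days (158 left).
Jan has 31 days (127 left).
Feb has 29 days (98 left).
Mar has 31 days (67 left).
Apr has 30 days (37 left).
May has 31 days (6 left).
6 days into Jun → Jun 6, 2024.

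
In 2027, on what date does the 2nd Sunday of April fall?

The first Sunday of April 2027 is April 4.
The 2nd Sunday is 1 weeks later: 4 + 7 = 11.

11 April 2027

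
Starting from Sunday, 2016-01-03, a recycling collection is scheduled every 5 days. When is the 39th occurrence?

2016-07-11

The 39th occurrence is 38 intervals after the first: 38 × 5 = 190 days after 2016-01-03.
January has 31 days — 28 days to the end of January leaves 162.
February has 29 days (133 left).
March has 31 days (102 left).
April has 30 days (72 left).
May has 31 days (41 left).
June has 30 days (11 left).
11 days into July → 2016-07-11.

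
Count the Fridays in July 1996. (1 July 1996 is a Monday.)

1 July 1996 is a Monday; the first Friday on or after it is 5 July 1996 (4 days later).
From 5 July 1996 to 31 July 1996 is 31 − 5 = 26 days.
26 ÷ 7 = 3 full weeks with remainder 5, so 3 more Fridays after the first → 4.

4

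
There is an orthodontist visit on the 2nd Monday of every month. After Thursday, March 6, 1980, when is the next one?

March 10, 1980

March 1980 starts on a Saturday; its first Monday is the 3rd, so the 2nd Monday is the 10th — March 10, 1980.
March 10, 1980 is after March 6, 1980, so that is the next one.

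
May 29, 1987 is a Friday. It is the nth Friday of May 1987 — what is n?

Day 29 falls in week ⌈29/7⌉ of the month.
Days 1–7 hold the 1st Friday, 8–14 the 2nd, 15–21 the 3rd, 22–28 the 4th, 29–31 the 5th.
29 is in the range for the 5th.

5th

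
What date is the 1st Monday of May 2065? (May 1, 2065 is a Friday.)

4 May 2065

May 2065 begins on a Friday, so the first Monday is May 4 (3 days later).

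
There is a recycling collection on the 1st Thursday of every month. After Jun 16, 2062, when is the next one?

Jun 2062 starts on a Thursday, so its 1st Thursday is Jun 1, 2062.
That is not after Jun 16, 2062, so look at Jul 2062.
Jul 2062 starts on a Saturday, so its 1st Thursday is Jul 6, 2062 (5 days in).

Jul 6, 2062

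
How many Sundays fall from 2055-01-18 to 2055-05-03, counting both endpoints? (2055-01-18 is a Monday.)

2055-01-18 is a Monday; the first Sunday on or after it is 2055-01-24 (6 days later).
From 2055-01-24 to 2055-05-03: 7 + 28 + 31 + 30 + 3 = 99 days (rest of January, February, March, April, May).
99 ÷ 7 = 14 full weeks with remainder 1, so 14 more Sundays after the first → 15.

15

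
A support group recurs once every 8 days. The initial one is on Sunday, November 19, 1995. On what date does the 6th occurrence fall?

December 29, 1995

The 6th occurrence is 5 intervals after the first: 5 × 8 = 40 days after November 19, 1995.
November has 30 days — 11 days to the end of November leaves 29.
29 days into December → December 29, 1995.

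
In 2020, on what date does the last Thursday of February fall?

February 2020 begins on a Saturday, so the first Thursday is February 6 (5 days later).
February 2020 has 29 days. Adding weeks: 6, 13, 20, 27 — the last one ≤ 29 is the 27th.

27 February 2020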